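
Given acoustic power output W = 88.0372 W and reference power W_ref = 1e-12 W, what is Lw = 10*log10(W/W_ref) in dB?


W / W_ref = 88.0372 / 1e-12 = 8.80372e+13
Lw = 10 * log10(8.80372e+13) = 139.45 dB


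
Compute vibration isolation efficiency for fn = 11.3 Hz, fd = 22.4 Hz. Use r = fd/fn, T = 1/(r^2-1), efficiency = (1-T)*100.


r = 22.4 / 11.3 = 1.9823
r^2 - 1 = 1.9823^2 - 1 = 2.92951
T = 1/2.92951 = 0.341354
Efficiency = (1 - 0.341354)*100 = 65.865 %


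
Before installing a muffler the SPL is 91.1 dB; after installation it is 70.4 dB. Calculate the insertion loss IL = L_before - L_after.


Insertion loss = SPL without muffler - SPL with muffler
IL = 91.1 - 70.4 = 20.7 dB


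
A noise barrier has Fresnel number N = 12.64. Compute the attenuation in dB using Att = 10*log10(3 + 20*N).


3 + 20*N = 3 + 20*12.64 = 255.8
Att = 10*log10(255.8) = 24.079 dB


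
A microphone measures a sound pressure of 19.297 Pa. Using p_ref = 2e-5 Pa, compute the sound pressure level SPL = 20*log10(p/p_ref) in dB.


p / p_ref = 19.297 / 2e-5 = 964850
SPL = 20 * log10(964850) = 119.69 dB


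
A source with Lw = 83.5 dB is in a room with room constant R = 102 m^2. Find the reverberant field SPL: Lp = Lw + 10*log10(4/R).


4/R = 4/102 = 0.0392157
Lp = 83.5 + 10*log10(0.0392157) = 69.435 dB


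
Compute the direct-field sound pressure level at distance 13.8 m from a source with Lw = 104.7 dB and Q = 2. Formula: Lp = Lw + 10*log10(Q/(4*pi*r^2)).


4*pi*r^2 = 4*pi*13.8^2 = 2393.14 m^2
Q / (4*pi*r^2) = 2 / 2393.14 = 0.000835722
Lp = 104.7 + 10*log10(0.000835722) = 73.921 dB


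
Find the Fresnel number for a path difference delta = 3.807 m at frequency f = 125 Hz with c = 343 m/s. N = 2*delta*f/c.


N = 2*delta*f/c = 2*delta/lambda, where lambda = c/f
lambda = 343 / 125 = 2.744 m
N = 2 * 3.807 / 2.744 = 2.7748


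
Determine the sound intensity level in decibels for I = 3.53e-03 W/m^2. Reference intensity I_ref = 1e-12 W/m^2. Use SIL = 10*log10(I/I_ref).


I / I_ref = 3.53e-03 / 1e-12 = 3.53e+09
SIL = 10 * log10(3.53e+09) = 95.478 dB


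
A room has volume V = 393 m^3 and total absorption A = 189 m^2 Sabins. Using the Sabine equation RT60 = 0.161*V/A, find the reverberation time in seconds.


RT60 = 0.161 * 393 / 189 = 0.33478 s


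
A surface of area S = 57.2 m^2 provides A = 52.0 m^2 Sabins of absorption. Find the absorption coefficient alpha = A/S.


Absorption coefficient = absorbed power / incident power
alpha = A / S = 52.0 / 57.2 = 0.90909


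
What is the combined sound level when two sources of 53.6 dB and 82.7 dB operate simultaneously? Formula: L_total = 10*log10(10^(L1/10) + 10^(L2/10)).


10^(53.6/10) = 229087
10^(82.7/10) = 1.86209e+08
Sum = 229087 + 1.86209e+08 = 1.86438e+08
L_total = 10*log10(1.86438e+08) = 82.705 dB


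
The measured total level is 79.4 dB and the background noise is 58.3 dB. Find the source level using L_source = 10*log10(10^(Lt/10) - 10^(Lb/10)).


10^(79.4/10) = 8.70964e+07
10^(58.3/10) = 676083
Difference = 8.70964e+07 - 676083 = 8.64203e+07
L_source = 10*log10(8.64203e+07) = 79.366 dB


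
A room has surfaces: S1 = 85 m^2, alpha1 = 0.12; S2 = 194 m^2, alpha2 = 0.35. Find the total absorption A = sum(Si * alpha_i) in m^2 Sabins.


85 * 0.12 = 10.2
194 * 0.35 = 67.9
A_total = 10.2 + 67.9 = 78.1 m^2


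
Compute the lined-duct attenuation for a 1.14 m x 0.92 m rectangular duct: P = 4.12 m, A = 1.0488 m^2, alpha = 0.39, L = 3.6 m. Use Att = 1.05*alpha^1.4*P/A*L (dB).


alpha^1.4 = 0.39^1.4 = 0.267603
Attenuation rate = 1.05 * alpha^1.4 * P / A
= 1.05 * 0.267603 * 4.12 / 1.0488 = 1.10379 dB/m
Total Att = 1.10379 * 3.6 = 3.9736 dB


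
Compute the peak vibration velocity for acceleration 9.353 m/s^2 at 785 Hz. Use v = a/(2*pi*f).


omega = 2*pi*f = 2*pi*785 = 4932.3 rad/s
v = a / omega = 9.353 / 4932.3 = 0.0018963 m/s


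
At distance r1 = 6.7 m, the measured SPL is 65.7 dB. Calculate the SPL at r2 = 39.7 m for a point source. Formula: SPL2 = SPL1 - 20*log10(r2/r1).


r2/r1 = 39.7/6.7 = 5.92537
Correction = 20*log10(5.92537) = 15.4543 dB
SPL2 = 65.7 - 15.4543 = 50.246 dB


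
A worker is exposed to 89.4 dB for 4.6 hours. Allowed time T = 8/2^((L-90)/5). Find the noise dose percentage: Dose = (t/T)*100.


T_allowed = 8 / 2^((89.4 - 90)/5) = 8.69388 hr
Dose = 4.6 / 8.69388 * 100 = 52.911 %


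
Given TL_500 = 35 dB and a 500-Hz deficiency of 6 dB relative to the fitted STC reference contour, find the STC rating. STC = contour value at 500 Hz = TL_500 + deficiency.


By ASTM E413, STC = value of the fitted reference contour at 500 Hz.
Contour value at 500 Hz = TL_500 + deficiency = 35 + 6 = 41
STC = 41


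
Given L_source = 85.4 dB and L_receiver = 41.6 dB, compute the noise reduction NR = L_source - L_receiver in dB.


NR = L_source - L_receiver (difference between source and receiving room levels)
NR = 85.4 - 41.6 = 43.8 dB


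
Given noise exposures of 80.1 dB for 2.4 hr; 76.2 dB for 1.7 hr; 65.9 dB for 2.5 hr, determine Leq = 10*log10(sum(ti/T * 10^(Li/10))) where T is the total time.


T_total = 2.4 + 1.7 + 2.5 = 6.6 hr
(2.4/6.6) * 10^(80.1/10) = 3.72107e+07
(1.7/6.6) * 10^(76.2/10) = 1.07375e+07
(2.5/6.6) * 10^(65.9/10) = 1.47366e+06
Sum = 3.72107e+07 + 1.07375e+07 + 1.47366e+06 = 4.94219e+07
Leq = 10*log10(4.94219e+07) = 76.939 dB


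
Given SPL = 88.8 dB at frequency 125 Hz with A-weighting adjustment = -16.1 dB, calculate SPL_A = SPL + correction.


A-weighting table: 125 Hz -> -16.1 dB correction
SPL_A = SPL + correction = 88.8 + (-16.1) = 72.7 dBA


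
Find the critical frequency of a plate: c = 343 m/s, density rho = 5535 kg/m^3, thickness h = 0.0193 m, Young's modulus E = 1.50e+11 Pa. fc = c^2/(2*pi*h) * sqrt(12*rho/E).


12*rho/E = 12*5535/1.50e+11 = 4.428e-07
sqrt(12*rho/E) = sqrt(4.428e-07) = 0.000665432
c^2/(2*pi*h) = 343^2/(2*pi*0.0193) = 970177
fc = 970177 * 0.000665432 = 645.59 Hz


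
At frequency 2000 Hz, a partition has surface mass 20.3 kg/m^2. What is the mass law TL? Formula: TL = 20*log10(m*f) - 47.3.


m * f = 20.3 * 2000 = 40600
20*log10(40600) = 92.1705 dB
TL = 92.1705 - 47.3 = 44.871 dB


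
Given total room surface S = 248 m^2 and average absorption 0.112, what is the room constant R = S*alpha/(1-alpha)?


R = 248 * 0.112 / (1 - 0.112) = 31.279 m^2


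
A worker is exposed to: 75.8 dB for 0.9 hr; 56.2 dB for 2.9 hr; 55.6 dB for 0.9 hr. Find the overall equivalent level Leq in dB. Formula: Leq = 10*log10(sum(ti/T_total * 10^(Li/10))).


T_total = 0.9 + 2.9 + 0.9 = 4.7 hr
(0.9/4.7) * 10^(75.8/10) = 7.28022e+06
(2.9/4.7) * 10^(56.2/10) = 257217
(0.9/4.7) * 10^(55.6/10) = 69525.6
Sum = 7.28022e+06 + 257217 + 69525.6 = 7.60696e+06
Leq = 10*log10(7.60696e+06) = 68.812 dB


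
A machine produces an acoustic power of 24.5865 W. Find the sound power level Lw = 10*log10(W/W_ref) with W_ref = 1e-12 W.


W / W_ref = 24.5865 / 1e-12 = 2.45865e+13
Lw = 10 * log10(2.45865e+13) = 133.91 dB


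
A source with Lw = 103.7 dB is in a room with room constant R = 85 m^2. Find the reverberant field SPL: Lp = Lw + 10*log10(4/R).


4/R = 4/85 = 0.0470588
Lp = 103.7 + 10*log10(0.0470588) = 90.426 dB


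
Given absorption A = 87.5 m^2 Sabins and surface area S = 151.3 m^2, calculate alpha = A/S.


Absorption coefficient = absorbed power / incident power
alpha = A / S = 87.5 / 151.3 = 0.57832


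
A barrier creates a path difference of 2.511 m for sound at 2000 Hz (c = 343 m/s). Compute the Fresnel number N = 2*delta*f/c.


N = 2*delta*f/c = 2*delta/lambda, where lambda = c/f
lambda = 343 / 2000 = 0.1715 m
N = 2 * 2.511 / 0.1715 = 29.283


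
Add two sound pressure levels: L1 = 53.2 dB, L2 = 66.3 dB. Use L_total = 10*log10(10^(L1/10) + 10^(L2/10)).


10^(53.2/10) = 208930
10^(66.3/10) = 4.2658e+06
Sum = 208930 + 4.2658e+06 = 4.47473e+06
L_total = 10*log10(4.47473e+06) = 66.508 dB


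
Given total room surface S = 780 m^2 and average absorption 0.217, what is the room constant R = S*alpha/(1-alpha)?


R = 780 * 0.217 / (1 - 0.217) = 216.17 m^2


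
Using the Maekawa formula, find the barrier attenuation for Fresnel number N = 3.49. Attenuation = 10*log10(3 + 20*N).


3 + 20*N = 3 + 20*3.49 = 72.8
Att = 10*log10(72.8) = 18.621 dB


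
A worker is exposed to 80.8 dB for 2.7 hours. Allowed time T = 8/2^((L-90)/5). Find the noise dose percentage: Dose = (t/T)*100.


T_allowed = 8 / 2^((80.8 - 90)/5) = 28.6408 hr
Dose = 2.7 / 28.6408 * 100 = 9.4271 %


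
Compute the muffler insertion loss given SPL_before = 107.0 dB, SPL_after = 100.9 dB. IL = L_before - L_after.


Insertion loss = SPL without muffler - SPL with muffler
IL = 107.0 - 100.9 = 6.1 dB


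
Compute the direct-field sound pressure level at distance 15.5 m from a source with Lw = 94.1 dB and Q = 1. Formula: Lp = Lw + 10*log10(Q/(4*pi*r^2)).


4*pi*r^2 = 4*pi*15.5^2 = 3019.07 m^2
Q / (4*pi*r^2) = 1 / 3019.07 = 0.000331228
Lp = 94.1 + 10*log10(0.000331228) = 59.301 dB


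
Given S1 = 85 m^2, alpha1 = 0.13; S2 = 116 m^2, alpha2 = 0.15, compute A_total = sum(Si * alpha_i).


85 * 0.13 = 11.05
116 * 0.15 = 17.4
A_total = 11.05 + 17.4 = 28.45 m^2


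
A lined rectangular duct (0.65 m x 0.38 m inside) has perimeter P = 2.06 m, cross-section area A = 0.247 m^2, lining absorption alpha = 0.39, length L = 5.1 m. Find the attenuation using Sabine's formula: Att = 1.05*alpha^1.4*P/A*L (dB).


alpha^1.4 = 0.39^1.4 = 0.267603
Attenuation rate = 1.05 * alpha^1.4 * P / A
= 1.05 * 0.267603 * 2.06 / 0.247 = 2.34342 dB/m
Total Att = 2.34342 * 5.1 = 11.951 dB


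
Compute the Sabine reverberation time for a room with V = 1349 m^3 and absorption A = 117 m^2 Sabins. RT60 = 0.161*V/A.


RT60 = 0.161 * 1349 / 117 = 1.8563 s


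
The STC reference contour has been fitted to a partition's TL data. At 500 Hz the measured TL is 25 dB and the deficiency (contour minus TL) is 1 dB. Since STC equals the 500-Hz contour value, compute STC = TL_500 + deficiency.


By ASTM E413, STC = value of the fitted reference contour at 500 Hz.
Contour value at 500 Hz = TL_500 + deficiency = 25 + 1 = 26
STC = 26


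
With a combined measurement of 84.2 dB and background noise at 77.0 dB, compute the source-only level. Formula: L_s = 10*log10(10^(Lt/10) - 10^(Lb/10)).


10^(84.2/10) = 2.63027e+08
10^(77.0/10) = 5.01187e+07
Difference = 2.63027e+08 - 5.01187e+07 = 2.12908e+08
L_source = 10*log10(2.12908e+08) = 83.282 dB


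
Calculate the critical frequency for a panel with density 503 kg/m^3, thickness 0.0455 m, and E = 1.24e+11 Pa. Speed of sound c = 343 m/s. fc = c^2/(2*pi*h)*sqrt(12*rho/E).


12*rho/E = 12*503/1.24e+11 = 4.86774e-08
sqrt(12*rho/E) = sqrt(4.86774e-08) = 0.00022063
c^2/(2*pi*h) = 343^2/(2*pi*0.0455) = 411526
fc = 411526 * 0.00022063 = 90.795 Hz


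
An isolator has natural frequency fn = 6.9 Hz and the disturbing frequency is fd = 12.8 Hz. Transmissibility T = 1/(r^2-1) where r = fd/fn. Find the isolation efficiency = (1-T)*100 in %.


r = 12.8 / 6.9 = 1.85507
r^2 - 1 = 1.85507^2 - 1 = 2.44128
T = 1/2.44128 = 0.409621
Efficiency = (1 - 0.409621)*100 = 59.038 %


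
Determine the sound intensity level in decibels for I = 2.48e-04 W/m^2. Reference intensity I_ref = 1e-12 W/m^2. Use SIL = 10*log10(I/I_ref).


I / I_ref = 2.48e-04 / 1e-12 = 2.48e+08
SIL = 10 * log10(2.48e+08) = 83.945 dB


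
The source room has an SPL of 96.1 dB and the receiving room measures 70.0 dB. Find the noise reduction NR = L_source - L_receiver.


NR = L_source - L_receiver (difference between source and receiving room levels)
NR = 96.1 - 70.0 = 26.1 dB


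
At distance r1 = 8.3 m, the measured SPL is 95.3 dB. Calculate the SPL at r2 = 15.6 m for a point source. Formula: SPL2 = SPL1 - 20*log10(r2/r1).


r2/r1 = 15.6/8.3 = 1.87952
Correction = 20*log10(1.87952) = 5.48094 dB
SPL2 = 95.3 - 5.48094 = 89.819 dB


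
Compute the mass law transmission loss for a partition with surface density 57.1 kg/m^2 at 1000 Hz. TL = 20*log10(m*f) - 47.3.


m * f = 57.1 * 1000 = 57100
20*log10(57100) = 95.1327 dB
TL = 95.1327 - 47.3 = 47.833 dB


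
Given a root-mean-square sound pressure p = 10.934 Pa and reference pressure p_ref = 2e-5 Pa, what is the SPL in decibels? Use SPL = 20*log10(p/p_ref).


p / p_ref = 10.934 / 2e-5 = 546700
SPL = 20 * log10(546700) = 114.75 dB


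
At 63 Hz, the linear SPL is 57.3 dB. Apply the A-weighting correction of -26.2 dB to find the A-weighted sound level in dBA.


A-weighting table: 63 Hz -> -26.2 dB correction
SPL_A = SPL + correction = 57.3 + (-26.2) = 31.1 dBA


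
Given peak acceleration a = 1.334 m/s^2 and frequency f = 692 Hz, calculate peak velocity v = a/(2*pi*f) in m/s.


omega = 2*pi*f = 2*pi*692 = 4347.96 rad/s
v = a / omega = 1.334 / 4347.96 = 0.00030681 m/s


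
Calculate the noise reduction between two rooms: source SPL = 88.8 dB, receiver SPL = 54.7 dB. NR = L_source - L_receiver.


NR = L_source - L_receiver (difference between source and receiving room levels)
NR = 88.8 - 54.7 = 34.1 dB


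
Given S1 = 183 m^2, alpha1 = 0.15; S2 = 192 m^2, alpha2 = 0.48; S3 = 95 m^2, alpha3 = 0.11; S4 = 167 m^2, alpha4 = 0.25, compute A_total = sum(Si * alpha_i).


183 * 0.15 = 27.45
192 * 0.48 = 92.16
95 * 0.11 = 10.45
167 * 0.25 = 41.75
A_total = 27.45 + 92.16 + 10.45 + 41.75 = 171.81 m^2


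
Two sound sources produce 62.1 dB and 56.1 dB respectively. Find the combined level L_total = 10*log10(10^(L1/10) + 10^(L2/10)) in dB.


10^(62.1/10) = 1.62181e+06
10^(56.1/10) = 407380
Sum = 1.62181e+06 + 407380 = 2.02919e+06
L_total = 10*log10(2.02919e+06) = 63.073 dB


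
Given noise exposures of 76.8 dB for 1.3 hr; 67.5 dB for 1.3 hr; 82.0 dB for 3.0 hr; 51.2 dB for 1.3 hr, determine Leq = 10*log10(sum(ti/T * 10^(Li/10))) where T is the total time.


T_total = 1.3 + 1.3 + 3.0 + 1.3 = 6.9 hr
(1.3/6.9) * 10^(76.8/10) = 9.01767e+06
(1.3/6.9) * 10^(67.5/10) = 1.05948e+06
(3.0/6.9) * 10^(82.0/10) = 6.89084e+07
(1.3/6.9) * 10^(51.2/10) = 24836.7
Sum = 9.01767e+06 + 1.05948e+06 + 6.89084e+07 + 24836.7 = 7.90104e+07
Leq = 10*log10(7.90104e+07) = 78.977 dB


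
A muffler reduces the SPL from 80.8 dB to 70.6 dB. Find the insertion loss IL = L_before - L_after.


Insertion loss = SPL without muffler - SPL with muffler
IL = 80.8 - 70.6 = 10.2 dB


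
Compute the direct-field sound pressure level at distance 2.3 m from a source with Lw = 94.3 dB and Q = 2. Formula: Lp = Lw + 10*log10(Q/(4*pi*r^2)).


4*pi*r^2 = 4*pi*2.3^2 = 66.4761 m^2
Q / (4*pi*r^2) = 2 / 66.4761 = 0.030086
Lp = 94.3 + 10*log10(0.030086) = 79.084 dB


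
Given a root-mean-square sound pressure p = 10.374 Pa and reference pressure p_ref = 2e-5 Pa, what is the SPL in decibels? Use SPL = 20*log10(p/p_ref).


p / p_ref = 10.374 / 2e-5 = 518700
SPL = 20 * log10(518700) = 114.3 dB


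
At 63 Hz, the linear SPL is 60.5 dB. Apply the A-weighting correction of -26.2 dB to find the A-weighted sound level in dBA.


A-weighting table: 63 Hz -> -26.2 dB correction
SPL_A = SPL + correction = 60.5 + (-26.2) = 34.3 dBA


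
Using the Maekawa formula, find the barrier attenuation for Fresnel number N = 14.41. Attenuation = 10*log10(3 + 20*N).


3 + 20*N = 3 + 20*14.41 = 291.2
Att = 10*log10(291.2) = 24.642 dB


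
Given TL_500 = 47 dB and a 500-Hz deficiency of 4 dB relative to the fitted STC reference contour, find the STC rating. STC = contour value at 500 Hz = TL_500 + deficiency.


By ASTM E413, STC = value of the fitted reference contour at 500 Hz.
Contour value at 500 Hz = TL_500 + deficiency = 47 + 4 = 51
STC = 51


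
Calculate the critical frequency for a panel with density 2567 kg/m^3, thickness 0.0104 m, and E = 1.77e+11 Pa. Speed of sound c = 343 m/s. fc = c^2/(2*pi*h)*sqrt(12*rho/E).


12*rho/E = 12*2567/1.77e+11 = 1.74034e-07
sqrt(12*rho/E) = sqrt(1.74034e-07) = 0.000417174
c^2/(2*pi*h) = 343^2/(2*pi*0.0104) = 1.80042e+06
fc = 1.80042e+06 * 0.000417174 = 751.09 Hz


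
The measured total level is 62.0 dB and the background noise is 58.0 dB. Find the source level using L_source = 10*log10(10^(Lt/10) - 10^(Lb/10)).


10^(62.0/10) = 1.58489e+06
10^(58.0/10) = 630957
Difference = 1.58489e+06 - 630957 = 953933
L_source = 10*log10(953933) = 59.795 dB


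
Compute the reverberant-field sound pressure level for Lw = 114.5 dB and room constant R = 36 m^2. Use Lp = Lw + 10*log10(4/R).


4/R = 4/36 = 0.111111
Lp = 114.5 + 10*log10(0.111111) = 104.96 dB


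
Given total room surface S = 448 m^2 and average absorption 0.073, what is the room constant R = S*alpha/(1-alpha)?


R = 448 * 0.073 / (1 - 0.073) = 35.279 m^2


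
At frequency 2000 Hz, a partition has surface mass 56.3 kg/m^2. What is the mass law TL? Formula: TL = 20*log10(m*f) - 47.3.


m * f = 56.3 * 2000 = 112600
20*log10(112600) = 101.031 dB
TL = 101.031 - 47.3 = 53.731 dB


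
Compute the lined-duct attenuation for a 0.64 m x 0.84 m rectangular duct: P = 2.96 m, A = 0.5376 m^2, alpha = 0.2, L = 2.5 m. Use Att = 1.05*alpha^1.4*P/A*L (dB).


alpha^1.4 = 0.2^1.4 = 0.105061
Attenuation rate = 1.05 * alpha^1.4 * P / A
= 1.05 * 0.105061 * 2.96 / 0.5376 = 0.607384 dB/m
Total Att = 0.607384 * 2.5 = 1.5185 dB


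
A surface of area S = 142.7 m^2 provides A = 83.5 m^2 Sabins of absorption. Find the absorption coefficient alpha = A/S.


Absorption coefficient = absorbed power / incident power
alpha = A / S = 83.5 / 142.7 = 0.58514


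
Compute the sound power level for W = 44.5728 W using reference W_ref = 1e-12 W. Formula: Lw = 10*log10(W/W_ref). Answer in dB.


W / W_ref = 44.5728 / 1e-12 = 4.45728e+13
Lw = 10 * log10(4.45728e+13) = 136.49 dB


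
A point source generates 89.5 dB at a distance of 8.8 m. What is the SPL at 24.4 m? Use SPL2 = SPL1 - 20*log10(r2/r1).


r2/r1 = 24.4/8.8 = 2.77273
Correction = 20*log10(2.77273) = 8.85815 dB
SPL2 = 89.5 - 8.85815 = 80.642 dB


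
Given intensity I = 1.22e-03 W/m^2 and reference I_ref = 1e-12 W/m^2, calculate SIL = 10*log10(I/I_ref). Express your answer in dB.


I / I_ref = 1.22e-03 / 1e-12 = 1.22e+09
SIL = 10 * log10(1.22e+09) = 90.864 dB


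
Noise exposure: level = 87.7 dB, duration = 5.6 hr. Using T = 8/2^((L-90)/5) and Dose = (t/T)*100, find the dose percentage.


T_allowed = 8 / 2^((87.7 - 90)/5) = 11.0043 hr
Dose = 5.6 / 11.0043 * 100 = 50.889 %


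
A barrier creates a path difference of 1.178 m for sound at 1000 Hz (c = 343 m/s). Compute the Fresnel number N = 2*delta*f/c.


N = 2*delta*f/c = 2*delta/lambda, where lambda = c/f
lambda = 343 / 1000 = 0.343 m
N = 2 * 1.178 / 0.343 = 6.8688


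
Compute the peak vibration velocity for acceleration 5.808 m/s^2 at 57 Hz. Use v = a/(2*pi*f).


omega = 2*pi*f = 2*pi*57 = 358.142 rad/s
v = a / omega = 5.808 / 358.142 = 0.016217 m/s


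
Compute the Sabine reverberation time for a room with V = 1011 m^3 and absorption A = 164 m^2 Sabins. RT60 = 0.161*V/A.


RT60 = 0.161 * 1011 / 164 = 0.99251 s


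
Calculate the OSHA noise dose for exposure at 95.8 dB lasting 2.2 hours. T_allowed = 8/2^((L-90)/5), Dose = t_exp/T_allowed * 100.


T_allowed = 8 / 2^((95.8 - 90)/5) = 3.5801 hr
Dose = 2.2 / 3.5801 * 100 = 61.451 %


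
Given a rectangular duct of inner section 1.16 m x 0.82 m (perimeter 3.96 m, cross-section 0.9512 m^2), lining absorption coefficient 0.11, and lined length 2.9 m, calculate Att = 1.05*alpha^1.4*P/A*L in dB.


alpha^1.4 = 0.11^1.4 = 0.0454935
Attenuation rate = 1.05 * alpha^1.4 * P / A
= 1.05 * 0.0454935 * 3.96 / 0.9512 = 0.198867 dB/m
Total Att = 0.198867 * 2.9 = 0.57671 dB


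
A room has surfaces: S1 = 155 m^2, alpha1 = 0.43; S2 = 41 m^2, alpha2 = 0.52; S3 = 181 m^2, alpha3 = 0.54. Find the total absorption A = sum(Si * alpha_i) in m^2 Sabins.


155 * 0.43 = 66.65
41 * 0.52 = 21.32
181 * 0.54 = 97.74
A_total = 66.65 + 21.32 + 97.74 = 185.71 m^2


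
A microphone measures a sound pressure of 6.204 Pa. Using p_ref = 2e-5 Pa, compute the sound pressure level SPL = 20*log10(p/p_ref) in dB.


p / p_ref = 6.204 / 2e-5 = 310200
SPL = 20 * log10(310200) = 109.83 dB


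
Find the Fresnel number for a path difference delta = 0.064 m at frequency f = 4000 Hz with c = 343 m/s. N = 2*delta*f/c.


N = 2*delta*f/c = 2*delta/lambda, where lambda = c/f
lambda = 343 / 4000 = 0.08575 m
N = 2 * 0.064 / 0.08575 = 1.4927


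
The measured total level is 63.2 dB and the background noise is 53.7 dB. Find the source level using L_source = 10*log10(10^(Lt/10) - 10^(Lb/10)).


10^(63.2/10) = 2.0893e+06
10^(53.7/10) = 234423
Difference = 2.0893e+06 - 234423 = 1.85488e+06
L_source = 10*log10(1.85488e+06) = 62.683 dB


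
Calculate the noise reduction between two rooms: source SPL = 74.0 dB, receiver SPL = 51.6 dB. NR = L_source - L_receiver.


NR = L_source - L_receiver (difference between source and receiving room levels)
NR = 74.0 - 51.6 = 22.4 dB


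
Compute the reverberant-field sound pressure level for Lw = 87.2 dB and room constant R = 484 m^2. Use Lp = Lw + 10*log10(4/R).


4/R = 4/484 = 0.00826446
Lp = 87.2 + 10*log10(0.00826446) = 66.372 dB


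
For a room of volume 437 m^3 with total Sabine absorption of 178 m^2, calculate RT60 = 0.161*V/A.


RT60 = 0.161 * 437 / 178 = 0.39526 s


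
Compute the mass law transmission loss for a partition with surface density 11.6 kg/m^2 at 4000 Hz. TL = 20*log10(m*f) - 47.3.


m * f = 11.6 * 4000 = 46400
20*log10(46400) = 93.3304 dB
TL = 93.3304 - 47.3 = 46.03 dB


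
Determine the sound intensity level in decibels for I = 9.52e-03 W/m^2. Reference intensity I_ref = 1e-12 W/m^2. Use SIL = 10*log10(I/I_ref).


I / I_ref = 9.52e-03 / 1e-12 = 9.52e+09
SIL = 10 * log10(9.52e+09) = 99.786 dB


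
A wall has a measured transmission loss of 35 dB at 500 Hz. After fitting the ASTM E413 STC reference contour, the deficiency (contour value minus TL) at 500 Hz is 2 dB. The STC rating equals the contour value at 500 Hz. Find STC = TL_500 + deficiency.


By ASTM E413, STC = value of the fitted reference contour at 500 Hz.
Contour value at 500 Hz = TL_500 + deficiency = 35 + 2 = 37
STC = 37


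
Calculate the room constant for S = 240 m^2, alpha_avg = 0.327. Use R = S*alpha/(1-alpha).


R = 240 * 0.327 / (1 - 0.327) = 116.61 m^2


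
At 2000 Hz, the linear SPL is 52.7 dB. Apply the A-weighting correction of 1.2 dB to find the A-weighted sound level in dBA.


A-weighting table: 2000 Hz -> 1.2 dB correction
SPL_A = SPL + correction = 52.7 + (1.2) = 53.9 dBA


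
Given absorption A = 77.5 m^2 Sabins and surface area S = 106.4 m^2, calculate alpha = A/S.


Absorption coefficient = absorbed power / incident power
alpha = A / S = 77.5 / 106.4 = 0.72838


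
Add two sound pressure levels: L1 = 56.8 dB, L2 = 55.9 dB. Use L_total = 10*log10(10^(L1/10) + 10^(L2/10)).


10^(56.8/10) = 478630
10^(55.9/10) = 389045
Sum = 478630 + 389045 = 867675
L_total = 10*log10(867675) = 59.384 dB


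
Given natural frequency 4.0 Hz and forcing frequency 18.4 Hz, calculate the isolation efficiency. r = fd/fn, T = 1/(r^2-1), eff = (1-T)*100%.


r = 18.4 / 4.0 = 4.6
r^2 - 1 = 4.6^2 - 1 = 20.16
T = 1/20.16 = 0.0496032
Efficiency = (1 - 0.0496032)*100 = 95.04 %


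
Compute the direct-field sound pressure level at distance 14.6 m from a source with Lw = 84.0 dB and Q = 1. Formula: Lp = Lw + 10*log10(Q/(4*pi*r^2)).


4*pi*r^2 = 4*pi*14.6^2 = 2678.65 m^2
Q / (4*pi*r^2) = 1 / 2678.65 = 0.000373322
Lp = 84.0 + 10*log10(0.000373322) = 49.721 dB


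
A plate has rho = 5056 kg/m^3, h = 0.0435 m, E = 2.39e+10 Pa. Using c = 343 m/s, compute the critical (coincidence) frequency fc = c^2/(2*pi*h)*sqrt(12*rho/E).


12*rho/E = 12*5056/2.39e+10 = 2.53858e-06
sqrt(12*rho/E) = sqrt(2.53858e-06) = 0.00159329
c^2/(2*pi*h) = 343^2/(2*pi*0.0435) = 430446
fc = 430446 * 0.00159329 = 685.83 Hz


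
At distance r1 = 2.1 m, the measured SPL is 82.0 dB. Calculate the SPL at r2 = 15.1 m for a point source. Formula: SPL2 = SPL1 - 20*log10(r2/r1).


r2/r1 = 15.1/2.1 = 7.19048
Correction = 20*log10(7.19048) = 17.1352 dB
SPL2 = 82.0 - 17.1352 = 64.865 dB


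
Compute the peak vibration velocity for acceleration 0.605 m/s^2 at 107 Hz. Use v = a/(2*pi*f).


omega = 2*pi*f = 2*pi*107 = 672.301 rad/s
v = a / omega = 0.605 / 672.301 = 0.00089989 m/s


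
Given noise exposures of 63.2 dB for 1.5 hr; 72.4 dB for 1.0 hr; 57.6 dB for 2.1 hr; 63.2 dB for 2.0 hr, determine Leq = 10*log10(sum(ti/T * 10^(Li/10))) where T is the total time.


T_total = 1.5 + 1.0 + 2.1 + 2.0 = 6.6 hr
(1.5/6.6) * 10^(63.2/10) = 474840
(1.0/6.6) * 10^(72.4/10) = 2.63303e+06
(2.1/6.6) * 10^(57.6/10) = 183095
(2.0/6.6) * 10^(63.2/10) = 633120
Sum = 474840 + 2.63303e+06 + 183095 + 633120 = 3.92408e+06
Leq = 10*log10(3.92408e+06) = 65.937 dB


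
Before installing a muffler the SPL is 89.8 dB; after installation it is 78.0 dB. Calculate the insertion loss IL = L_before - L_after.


Insertion loss = SPL without muffler - SPL with muffler
IL = 89.8 - 78.0 = 11.8 dB


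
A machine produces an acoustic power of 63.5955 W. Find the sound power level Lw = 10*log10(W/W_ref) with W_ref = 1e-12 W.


W / W_ref = 63.5955 / 1e-12 = 6.35955e+13
Lw = 10 * log10(6.35955e+13) = 138.03 dB


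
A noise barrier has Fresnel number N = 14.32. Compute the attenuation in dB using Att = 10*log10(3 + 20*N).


3 + 20*N = 3 + 20*14.32 = 289.4
Att = 10*log10(289.4) = 24.615 dB


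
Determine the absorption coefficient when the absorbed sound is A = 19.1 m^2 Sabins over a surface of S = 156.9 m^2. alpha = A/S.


Absorption coefficient = absorbed power / incident power
alpha = A / S = 19.1 / 156.9 = 0.12173


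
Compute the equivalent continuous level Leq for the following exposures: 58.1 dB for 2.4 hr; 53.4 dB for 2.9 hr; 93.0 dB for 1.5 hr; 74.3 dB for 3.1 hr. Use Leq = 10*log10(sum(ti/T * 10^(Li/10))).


T_total = 2.4 + 2.9 + 1.5 + 3.1 = 9.9 hr
(2.4/9.9) * 10^(58.1/10) = 156522
(2.9/9.9) * 10^(53.4/10) = 64085.9
(1.5/9.9) * 10^(93.0/10) = 3.02312e+08
(3.1/9.9) * 10^(74.3/10) = 8.42804e+06
Sum = 156522 + 64085.9 + 3.02312e+08 + 8.42804e+06 = 3.10961e+08
Leq = 10*log10(3.10961e+08) = 84.927 dB


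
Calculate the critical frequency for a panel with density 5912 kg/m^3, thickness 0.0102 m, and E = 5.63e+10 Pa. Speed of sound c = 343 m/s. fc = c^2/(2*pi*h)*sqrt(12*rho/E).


12*rho/E = 12*5912/5.63e+10 = 1.26011e-06
sqrt(12*rho/E) = sqrt(1.26011e-06) = 0.00112255
c^2/(2*pi*h) = 343^2/(2*pi*0.0102) = 1.83573e+06
fc = 1.83573e+06 * 0.00112255 = 2060.7 Hz


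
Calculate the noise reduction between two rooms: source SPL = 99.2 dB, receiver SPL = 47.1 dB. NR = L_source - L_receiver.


NR = L_source - L_receiver (difference between source and receiving room levels)
NR = 99.2 - 47.1 = 52.1 dB


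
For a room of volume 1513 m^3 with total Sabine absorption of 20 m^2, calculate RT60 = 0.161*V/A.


RT60 = 0.161 * 1513 / 20 = 12.18 s


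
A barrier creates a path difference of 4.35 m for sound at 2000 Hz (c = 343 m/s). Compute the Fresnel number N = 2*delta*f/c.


N = 2*delta*f/c = 2*delta/lambda, where lambda = c/f
lambda = 343 / 2000 = 0.1715 m
N = 2 * 4.35 / 0.1715 = 50.729


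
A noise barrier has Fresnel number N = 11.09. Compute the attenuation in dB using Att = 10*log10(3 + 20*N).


3 + 20*N = 3 + 20*11.09 = 224.8
Att = 10*log10(224.8) = 23.518 dB


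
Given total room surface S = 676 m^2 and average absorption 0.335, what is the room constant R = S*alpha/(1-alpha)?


R = 676 * 0.335 / (1 - 0.335) = 340.54 m^2


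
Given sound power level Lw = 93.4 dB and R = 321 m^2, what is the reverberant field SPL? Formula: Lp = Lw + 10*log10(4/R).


4/R = 4/321 = 0.0124611
Lp = 93.4 + 10*log10(0.0124611) = 74.356 dB


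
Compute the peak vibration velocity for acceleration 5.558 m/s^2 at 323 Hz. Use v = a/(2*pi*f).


omega = 2*pi*f = 2*pi*323 = 2029.47 rad/s
v = a / omega = 5.558 / 2029.47 = 0.0027386 m/s


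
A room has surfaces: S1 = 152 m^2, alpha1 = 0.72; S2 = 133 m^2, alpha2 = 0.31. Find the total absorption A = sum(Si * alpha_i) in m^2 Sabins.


152 * 0.72 = 109.44
133 * 0.31 = 41.23
A_total = 109.44 + 41.23 = 150.67 m^2


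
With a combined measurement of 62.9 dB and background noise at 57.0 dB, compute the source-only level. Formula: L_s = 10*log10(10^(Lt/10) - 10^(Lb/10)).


10^(62.9/10) = 1.94984e+06
10^(57.0/10) = 501187
Difference = 1.94984e+06 - 501187 = 1.44865e+06
L_source = 10*log10(1.44865e+06) = 61.61 dB


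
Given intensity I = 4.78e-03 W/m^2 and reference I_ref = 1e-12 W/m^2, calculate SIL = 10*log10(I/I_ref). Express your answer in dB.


I / I_ref = 4.78e-03 / 1e-12 = 4.78e+09
SIL = 10 * log10(4.78e+09) = 96.794 dB


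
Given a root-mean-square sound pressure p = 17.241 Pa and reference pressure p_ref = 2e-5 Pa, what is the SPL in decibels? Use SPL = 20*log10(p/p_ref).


p / p_ref = 17.241 / 2e-5 = 862050
SPL = 20 * log10(862050) = 118.71 dB


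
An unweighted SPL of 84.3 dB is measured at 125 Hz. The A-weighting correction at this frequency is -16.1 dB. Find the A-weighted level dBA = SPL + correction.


A-weighting table: 125 Hz -> -16.1 dB correction
SPL_A = SPL + correction = 84.3 + (-16.1) = 68.2 dBA


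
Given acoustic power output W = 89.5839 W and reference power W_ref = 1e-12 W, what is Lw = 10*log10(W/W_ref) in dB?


W / W_ref = 89.5839 / 1e-12 = 8.95839e+13
Lw = 10 * log10(8.95839e+13) = 139.52 dB


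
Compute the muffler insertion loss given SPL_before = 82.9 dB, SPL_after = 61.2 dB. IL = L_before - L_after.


Insertion loss = SPL without muffler - SPL with muffler
IL = 82.9 - 61.2 = 21.7 dB


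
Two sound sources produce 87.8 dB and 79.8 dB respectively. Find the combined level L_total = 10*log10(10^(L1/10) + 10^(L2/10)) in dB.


10^(87.8/10) = 6.0256e+08
10^(79.8/10) = 9.54993e+07
Sum = 6.0256e+08 + 9.54993e+07 = 6.98059e+08
L_total = 10*log10(6.98059e+08) = 88.439 dB


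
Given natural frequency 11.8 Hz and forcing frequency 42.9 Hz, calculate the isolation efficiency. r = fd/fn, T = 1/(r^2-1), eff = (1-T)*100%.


r = 42.9 / 11.8 = 3.63559
r^2 - 1 = 3.63559^2 - 1 = 12.2175
T = 1/12.2175 = 0.0818498
Efficiency = (1 - 0.0818498)*100 = 91.815 %


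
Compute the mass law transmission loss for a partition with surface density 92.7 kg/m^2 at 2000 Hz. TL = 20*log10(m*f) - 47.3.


m * f = 92.7 * 2000 = 185400
20*log10(185400) = 105.362 dB
TL = 105.362 - 47.3 = 58.062 dB


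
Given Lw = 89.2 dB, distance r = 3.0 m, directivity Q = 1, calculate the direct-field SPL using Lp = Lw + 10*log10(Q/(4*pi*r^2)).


4*pi*r^2 = 4*pi*3.0^2 = 113.097 m^2
Q / (4*pi*r^2) = 1 / 113.097 = 0.00884197
Lp = 89.2 + 10*log10(0.00884197) = 68.665 dB


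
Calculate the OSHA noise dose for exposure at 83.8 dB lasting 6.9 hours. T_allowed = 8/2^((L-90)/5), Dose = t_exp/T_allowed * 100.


T_allowed = 8 / 2^((83.8 - 90)/5) = 18.8959 hr
Dose = 6.9 / 18.8959 * 100 = 36.516 %


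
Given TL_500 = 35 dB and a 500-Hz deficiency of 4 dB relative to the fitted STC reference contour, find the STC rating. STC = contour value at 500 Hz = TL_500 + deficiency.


By ASTM E413, STC = value of the fitted reference contour at 500 Hz.
Contour value at 500 Hz = TL_500 + deficiency = 35 + 4 = 39
STC = 39


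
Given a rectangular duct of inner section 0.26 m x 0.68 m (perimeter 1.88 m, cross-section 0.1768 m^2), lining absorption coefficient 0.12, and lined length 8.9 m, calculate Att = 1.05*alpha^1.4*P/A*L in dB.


alpha^1.4 = 0.12^1.4 = 0.0513871
Attenuation rate = 1.05 * alpha^1.4 * P / A
= 1.05 * 0.0513871 * 1.88 / 0.1768 = 0.573745 dB/m
Total Att = 0.573745 * 8.9 = 5.1063 dB


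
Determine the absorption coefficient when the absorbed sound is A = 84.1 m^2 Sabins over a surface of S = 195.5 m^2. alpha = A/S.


Absorption coefficient = absorbed power / incident power
alpha = A / S = 84.1 / 195.5 = 0.43018


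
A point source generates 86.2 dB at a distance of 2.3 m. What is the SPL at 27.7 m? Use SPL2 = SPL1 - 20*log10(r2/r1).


r2/r1 = 27.7/2.3 = 12.0435
Correction = 20*log10(12.0435) = 21.6151 dB
SPL2 = 86.2 - 21.6151 = 64.585 dB


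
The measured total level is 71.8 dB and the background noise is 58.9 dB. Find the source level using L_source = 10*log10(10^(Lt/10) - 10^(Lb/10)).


10^(71.8/10) = 1.51356e+07
10^(58.9/10) = 776247
Difference = 1.51356e+07 - 776247 = 1.43594e+07
L_source = 10*log10(1.43594e+07) = 71.571 dB


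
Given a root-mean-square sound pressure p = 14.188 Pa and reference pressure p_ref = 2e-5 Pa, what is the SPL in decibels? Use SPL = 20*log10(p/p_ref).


p / p_ref = 14.188 / 2e-5 = 709400
SPL = 20 * log10(709400) = 117.02 dB


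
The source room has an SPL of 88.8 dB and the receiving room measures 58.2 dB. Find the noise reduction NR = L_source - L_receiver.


NR = L_source - L_receiver (difference between source and receiving room levels)
NR = 88.8 - 58.2 = 30.6 dB


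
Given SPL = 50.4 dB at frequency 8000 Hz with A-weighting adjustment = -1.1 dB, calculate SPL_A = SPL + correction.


A-weighting table: 8000 Hz -> -1.1 dB correction
SPL_A = SPL + correction = 50.4 + (-1.1) = 49.3 dBA


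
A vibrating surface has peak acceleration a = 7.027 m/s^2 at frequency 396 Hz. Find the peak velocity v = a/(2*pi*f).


omega = 2*pi*f = 2*pi*396 = 2488.14 rad/s
v = a / omega = 7.027 / 2488.14 = 0.0028242 m/s


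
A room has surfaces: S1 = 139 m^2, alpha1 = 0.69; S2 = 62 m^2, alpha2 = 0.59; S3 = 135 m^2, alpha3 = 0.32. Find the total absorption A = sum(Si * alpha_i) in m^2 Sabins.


139 * 0.69 = 95.91
62 * 0.59 = 36.58
135 * 0.32 = 43.2
A_total = 95.91 + 36.58 + 43.2 = 175.69 m^2


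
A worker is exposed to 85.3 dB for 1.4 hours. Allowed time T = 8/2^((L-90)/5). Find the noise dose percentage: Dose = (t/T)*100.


T_allowed = 8 / 2^((85.3 - 90)/5) = 15.3482 hr
Dose = 1.4 / 15.3482 * 100 = 9.1216 %


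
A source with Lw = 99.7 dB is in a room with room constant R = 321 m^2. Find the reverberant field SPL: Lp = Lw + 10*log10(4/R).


4/R = 4/321 = 0.0124611
Lp = 99.7 + 10*log10(0.0124611) = 80.656 dB


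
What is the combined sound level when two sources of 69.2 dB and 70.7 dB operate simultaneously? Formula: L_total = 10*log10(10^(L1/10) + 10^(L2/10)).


10^(69.2/10) = 8.31764e+06
10^(70.7/10) = 1.1749e+07
Sum = 8.31764e+06 + 1.1749e+07 = 2.00666e+07
L_total = 10*log10(2.00666e+07) = 73.025 dB


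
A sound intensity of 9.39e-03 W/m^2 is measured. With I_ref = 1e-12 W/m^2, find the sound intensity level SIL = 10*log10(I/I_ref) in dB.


I / I_ref = 9.39e-03 / 1e-12 = 9.39e+09
SIL = 10 * log10(9.39e+09) = 99.727 dB


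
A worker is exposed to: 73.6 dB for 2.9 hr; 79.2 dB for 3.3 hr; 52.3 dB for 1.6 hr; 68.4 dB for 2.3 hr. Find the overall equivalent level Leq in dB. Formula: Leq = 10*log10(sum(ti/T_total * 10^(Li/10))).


T_total = 2.9 + 3.3 + 1.6 + 2.3 = 10.1 hr
(2.9/10.1) * 10^(73.6/10) = 6.57774e+06
(3.3/10.1) * 10^(79.2/10) = 2.71764e+07
(1.6/10.1) * 10^(52.3/10) = 26902.9
(2.3/10.1) * 10^(68.4/10) = 1.57546e+06
Sum = 6.57774e+06 + 2.71764e+07 + 26902.9 + 1.57546e+06 = 3.53565e+07
Leq = 10*log10(3.53565e+07) = 75.485 dB


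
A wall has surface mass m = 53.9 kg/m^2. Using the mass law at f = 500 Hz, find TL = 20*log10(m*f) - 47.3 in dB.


m * f = 53.9 * 500 = 26950
20*log10(26950) = 88.6112 dB
TL = 88.6112 - 47.3 = 41.311 dB


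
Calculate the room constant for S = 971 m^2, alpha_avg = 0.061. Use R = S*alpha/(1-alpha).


R = 971 * 0.061 / (1 - 0.061) = 63.079 m^2


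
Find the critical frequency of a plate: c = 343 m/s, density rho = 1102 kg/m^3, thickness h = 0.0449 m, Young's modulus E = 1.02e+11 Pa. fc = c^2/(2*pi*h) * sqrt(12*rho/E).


12*rho/E = 12*1102/1.02e+11 = 1.29647e-07
sqrt(12*rho/E) = sqrt(1.29647e-07) = 0.000360065
c^2/(2*pi*h) = 343^2/(2*pi*0.0449) = 417025
fc = 417025 * 0.000360065 = 150.16 Hz


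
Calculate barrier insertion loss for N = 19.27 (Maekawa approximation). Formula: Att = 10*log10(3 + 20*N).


3 + 20*N = 3 + 20*19.27 = 388.4
Att = 10*log10(388.4) = 25.893 dB


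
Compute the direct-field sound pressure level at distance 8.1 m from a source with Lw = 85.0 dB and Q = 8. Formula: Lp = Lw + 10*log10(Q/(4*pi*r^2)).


4*pi*r^2 = 4*pi*8.1^2 = 824.48 m^2
Q / (4*pi*r^2) = 8 / 824.48 = 0.00970309
Lp = 85.0 + 10*log10(0.00970309) = 64.869 dB


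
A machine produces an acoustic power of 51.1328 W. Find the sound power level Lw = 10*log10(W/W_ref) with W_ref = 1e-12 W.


W / W_ref = 51.1328 / 1e-12 = 5.11328e+13
Lw = 10 * log10(5.11328e+13) = 137.09 dB


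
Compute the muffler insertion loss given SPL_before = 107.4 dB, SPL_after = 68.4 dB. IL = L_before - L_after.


Insertion loss = SPL without muffler - SPL with muffler
IL = 107.4 - 68.4 = 39 dB


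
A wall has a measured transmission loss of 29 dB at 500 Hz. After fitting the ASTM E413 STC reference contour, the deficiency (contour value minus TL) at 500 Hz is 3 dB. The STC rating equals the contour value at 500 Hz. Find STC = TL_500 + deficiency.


By ASTM E413, STC = value of the fitted reference contour at 500 Hz.
Contour value at 500 Hz = TL_500 + deficiency = 29 + 3 = 32
STC = 32


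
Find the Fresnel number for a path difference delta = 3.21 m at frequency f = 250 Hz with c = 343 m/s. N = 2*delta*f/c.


N = 2*delta*f/c = 2*delta/lambda, where lambda = c/f
lambda = 343 / 250 = 1.372 m
N = 2 * 3.21 / 1.372 = 4.6793


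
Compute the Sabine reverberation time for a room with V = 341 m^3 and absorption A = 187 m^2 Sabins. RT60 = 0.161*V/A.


RT60 = 0.161 * 341 / 187 = 0.29359 s


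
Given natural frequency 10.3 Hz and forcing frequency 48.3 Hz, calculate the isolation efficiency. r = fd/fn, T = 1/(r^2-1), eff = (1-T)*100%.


r = 48.3 / 10.3 = 4.68932
r^2 - 1 = 4.68932^2 - 1 = 20.9897
T = 1/20.9897 = 0.0476424
Efficiency = (1 - 0.0476424)*100 = 95.236 %


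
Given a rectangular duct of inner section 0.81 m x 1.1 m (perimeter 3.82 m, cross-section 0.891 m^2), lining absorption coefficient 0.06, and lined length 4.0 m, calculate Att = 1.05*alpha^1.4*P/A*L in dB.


alpha^1.4 = 0.06^1.4 = 0.0194721
Attenuation rate = 1.05 * alpha^1.4 * P / A
= 1.05 * 0.0194721 * 3.82 / 0.891 = 0.0876572 dB/m
Total Att = 0.0876572 * 4.0 = 0.35063 dB


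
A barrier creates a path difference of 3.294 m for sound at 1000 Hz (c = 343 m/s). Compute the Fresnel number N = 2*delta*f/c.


N = 2*delta*f/c = 2*delta/lambda, where lambda = c/f
lambda = 343 / 1000 = 0.343 m
N = 2 * 3.294 / 0.343 = 19.207


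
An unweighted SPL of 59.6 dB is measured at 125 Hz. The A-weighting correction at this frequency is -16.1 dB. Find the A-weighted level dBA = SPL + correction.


A-weighting table: 125 Hz -> -16.1 dB correction
SPL_A = SPL + correction = 59.6 + (-16.1) = 43.5 dBA


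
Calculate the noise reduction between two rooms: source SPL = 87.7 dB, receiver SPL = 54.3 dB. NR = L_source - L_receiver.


NR = L_source - L_receiver (difference between source and receiving room levels)
NR = 87.7 - 54.3 = 33.4 dB


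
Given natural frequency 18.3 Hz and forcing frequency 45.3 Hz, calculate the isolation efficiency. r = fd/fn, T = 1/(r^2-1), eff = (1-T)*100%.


r = 45.3 / 18.3 = 2.47541
r^2 - 1 = 2.47541^2 - 1 = 5.12765
T = 1/5.12765 = 0.195021
Efficiency = (1 - 0.195021)*100 = 80.498 %


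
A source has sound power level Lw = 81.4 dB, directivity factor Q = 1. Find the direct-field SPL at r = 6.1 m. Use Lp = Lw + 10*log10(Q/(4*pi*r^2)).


4*pi*r^2 = 4*pi*6.1^2 = 467.595 m^2
Q / (4*pi*r^2) = 1 / 467.595 = 0.0021386
Lp = 81.4 + 10*log10(0.0021386) = 54.701 dB


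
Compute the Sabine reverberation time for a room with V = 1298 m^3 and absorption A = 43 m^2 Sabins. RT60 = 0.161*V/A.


RT60 = 0.161 * 1298 / 43 = 4.86 s


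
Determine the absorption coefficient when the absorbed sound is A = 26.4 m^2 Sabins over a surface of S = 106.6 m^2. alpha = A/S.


Absorption coefficient = absorbed power / incident power
alpha = A / S = 26.4 / 106.6 = 0.24765
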